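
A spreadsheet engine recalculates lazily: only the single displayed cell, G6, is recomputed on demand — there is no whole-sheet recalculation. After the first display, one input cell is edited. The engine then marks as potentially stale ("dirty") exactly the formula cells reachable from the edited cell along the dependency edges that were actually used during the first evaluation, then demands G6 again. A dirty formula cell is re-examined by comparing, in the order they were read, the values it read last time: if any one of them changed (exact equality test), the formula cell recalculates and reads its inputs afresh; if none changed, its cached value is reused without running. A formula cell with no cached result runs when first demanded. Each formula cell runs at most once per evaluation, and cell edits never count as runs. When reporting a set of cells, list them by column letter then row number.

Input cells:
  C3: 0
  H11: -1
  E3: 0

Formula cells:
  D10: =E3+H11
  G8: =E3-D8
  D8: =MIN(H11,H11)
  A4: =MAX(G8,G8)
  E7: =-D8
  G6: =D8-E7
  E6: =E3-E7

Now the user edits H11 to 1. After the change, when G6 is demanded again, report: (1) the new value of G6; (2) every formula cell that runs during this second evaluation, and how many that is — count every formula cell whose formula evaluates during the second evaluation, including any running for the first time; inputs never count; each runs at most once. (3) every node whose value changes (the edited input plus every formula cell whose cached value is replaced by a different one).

New value of G6: 2.
Formula cells that run: D8, E7, G6 — 3 in total.
Values that change: D8, E7, G6, H11.

First evaluation (everything demanded from the output):
  D8 = MIN(-1, -1) = -1
  E7 = -(-1) = 1
  G6 = -1 - 1 = -2

Propagation after the edit:
  D8: runs — H11 -1->1; H11 -1->1; result 1.
  E7: runs — D8 -1->1; result -1.
  G6: runs — D8 -1->1; E7 1->-1; result 2.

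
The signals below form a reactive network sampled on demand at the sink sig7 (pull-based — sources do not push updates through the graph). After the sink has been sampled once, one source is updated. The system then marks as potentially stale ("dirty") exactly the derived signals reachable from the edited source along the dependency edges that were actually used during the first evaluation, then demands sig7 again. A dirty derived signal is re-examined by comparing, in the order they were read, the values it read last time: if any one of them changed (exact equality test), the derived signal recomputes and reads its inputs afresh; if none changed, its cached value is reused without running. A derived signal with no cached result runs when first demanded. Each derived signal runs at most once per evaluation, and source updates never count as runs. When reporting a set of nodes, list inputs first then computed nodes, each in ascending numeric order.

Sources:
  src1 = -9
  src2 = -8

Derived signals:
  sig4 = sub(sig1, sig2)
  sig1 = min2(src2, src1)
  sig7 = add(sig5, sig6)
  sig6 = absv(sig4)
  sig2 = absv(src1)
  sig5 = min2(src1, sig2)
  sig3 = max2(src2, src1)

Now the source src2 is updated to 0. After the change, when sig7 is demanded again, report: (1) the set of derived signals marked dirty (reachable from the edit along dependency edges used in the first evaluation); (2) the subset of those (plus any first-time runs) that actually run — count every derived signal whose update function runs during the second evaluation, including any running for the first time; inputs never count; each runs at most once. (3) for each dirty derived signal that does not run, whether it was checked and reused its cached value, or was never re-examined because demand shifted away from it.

Initial pass — values computed on the first demand:
  sig1 = min2(-8, -9) = -9
  sig2 = absv(-9) = 9
  sig4 = sub(-9, 9) = -18
  sig5 = min2(-9, 9) = -9
  sig6 = absv(-18) = 18
  sig7 = add(-9, 18) = 9

Second demand — change propagation:
  sig1: re-runs because src2 -8->0; new result -9 (unchanged).
  sig4: re-examined; everything it read last time is the same (sig1 unchanged, sig2 unchanged) — cache -18 kept, no run.
  sig6: re-examined; everything it read last time is the same (sig4 unchanged) — cache 18 kept, no run.
  sig7: re-examined; everything it read last time is the same (sig5 unchanged, sig6 unchanged) — cache 9 kept, no run.

The important point: sig1 recomputes to an identical value, and the output ends up unchanged.

Dirty set: sig1, sig4, sig6, sig7.
Run set: sig1 (1 run).
Re-examined without running (cache reused): sig4, sig6, sig7.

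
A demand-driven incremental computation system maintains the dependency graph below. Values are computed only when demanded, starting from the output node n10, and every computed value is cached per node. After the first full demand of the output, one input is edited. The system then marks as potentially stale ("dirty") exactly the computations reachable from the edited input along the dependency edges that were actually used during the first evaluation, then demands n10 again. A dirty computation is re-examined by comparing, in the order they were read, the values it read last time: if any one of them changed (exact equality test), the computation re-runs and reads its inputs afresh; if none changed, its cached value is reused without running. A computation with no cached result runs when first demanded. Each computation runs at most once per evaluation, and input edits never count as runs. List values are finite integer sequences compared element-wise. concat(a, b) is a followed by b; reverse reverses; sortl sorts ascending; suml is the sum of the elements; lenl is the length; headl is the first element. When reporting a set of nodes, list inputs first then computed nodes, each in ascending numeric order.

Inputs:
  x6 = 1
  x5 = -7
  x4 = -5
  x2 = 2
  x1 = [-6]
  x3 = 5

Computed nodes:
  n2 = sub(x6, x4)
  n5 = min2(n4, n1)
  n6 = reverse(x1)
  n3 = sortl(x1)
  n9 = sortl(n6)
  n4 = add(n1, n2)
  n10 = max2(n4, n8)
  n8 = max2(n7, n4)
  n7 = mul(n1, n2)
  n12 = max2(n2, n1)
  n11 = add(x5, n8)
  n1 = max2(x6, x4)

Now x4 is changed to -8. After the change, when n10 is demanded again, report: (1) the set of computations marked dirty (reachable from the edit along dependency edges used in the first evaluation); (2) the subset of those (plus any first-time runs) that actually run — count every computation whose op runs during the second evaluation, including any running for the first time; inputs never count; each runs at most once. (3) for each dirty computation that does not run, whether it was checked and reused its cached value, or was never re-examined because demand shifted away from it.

First evaluation (everything demanded from the output):
  n1 = max2(1, -5) = 1
  n2 = sub(1, -5) = 6
  n4 = add(1, 6) = 7
  n7 = mul(1, 6) = 6
  n8 = max2(6, 7) = 7
  n10 = max2(7, 7) = 7

Propagation after the edit:
  n1: runs — x4 -5->-8; result 1 (same value as before).
  n2: runs — x4 -5->-8; result 9.
  n4: runs — n2 6->9; result 10.
  n7: runs — n2 6->9; result 9.
  n8: runs — n7 6->9; n4 7->10; result 10.
  n10: runs — n4 7->10; n8 7->10; result 10.

Marked dirty: n1, n2, n4, n7, n8, n10.
Computations that run: n1, n2, n4, n7, n8, n10 — 6 in total.
Every dirty computation ran.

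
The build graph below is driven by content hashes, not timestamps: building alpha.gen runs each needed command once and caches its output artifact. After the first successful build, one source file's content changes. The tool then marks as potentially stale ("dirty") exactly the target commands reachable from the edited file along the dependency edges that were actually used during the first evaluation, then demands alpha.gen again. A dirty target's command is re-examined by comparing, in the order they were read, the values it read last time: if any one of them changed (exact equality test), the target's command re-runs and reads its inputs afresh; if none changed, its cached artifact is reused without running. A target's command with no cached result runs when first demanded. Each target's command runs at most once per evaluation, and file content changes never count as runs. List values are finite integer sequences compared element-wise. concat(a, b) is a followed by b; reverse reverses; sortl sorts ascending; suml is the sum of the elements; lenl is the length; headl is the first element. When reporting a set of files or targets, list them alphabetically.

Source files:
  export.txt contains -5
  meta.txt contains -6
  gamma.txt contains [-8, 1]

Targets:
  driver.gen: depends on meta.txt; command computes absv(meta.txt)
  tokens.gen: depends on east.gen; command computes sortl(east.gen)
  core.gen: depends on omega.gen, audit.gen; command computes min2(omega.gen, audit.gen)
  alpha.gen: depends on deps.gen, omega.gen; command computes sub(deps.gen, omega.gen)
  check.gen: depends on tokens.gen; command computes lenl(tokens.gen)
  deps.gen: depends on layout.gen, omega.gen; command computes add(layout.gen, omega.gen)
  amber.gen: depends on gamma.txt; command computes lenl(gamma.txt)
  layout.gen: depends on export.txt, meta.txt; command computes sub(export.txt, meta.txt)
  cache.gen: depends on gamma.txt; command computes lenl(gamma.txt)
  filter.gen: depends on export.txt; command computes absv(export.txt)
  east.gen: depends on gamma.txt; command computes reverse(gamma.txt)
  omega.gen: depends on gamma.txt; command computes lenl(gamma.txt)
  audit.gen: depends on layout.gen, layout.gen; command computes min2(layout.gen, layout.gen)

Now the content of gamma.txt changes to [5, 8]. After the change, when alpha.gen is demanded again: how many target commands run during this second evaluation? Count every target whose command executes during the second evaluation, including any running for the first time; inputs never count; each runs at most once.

Initial pass — values computed on the first demand:
  layout.gen = sub(-5, -6) = 1
  omega.gen = lenl([-8, 1]) = 2
  deps.gen = add(1, 2) = 3
  alpha.gen = sub(3, 2) = 1

Second demand — change propagation:
  omega.gen: re-runs because gamma.txt [-8, 1]->[5, 8]; new result 2 (unchanged).
  deps.gen: re-examined; everything it read last time is the same (layout.gen unchanged, omega.gen unchanged) — cache 3 kept, no run.
  alpha.gen: re-examined; everything it read last time is the same (deps.gen unchanged, omega.gen unchanged) — cache 1 kept, no run.

The important point: omega.gen recomputes to an identical value, and the output ends up unchanged.

Run set: omega.gen (1 run).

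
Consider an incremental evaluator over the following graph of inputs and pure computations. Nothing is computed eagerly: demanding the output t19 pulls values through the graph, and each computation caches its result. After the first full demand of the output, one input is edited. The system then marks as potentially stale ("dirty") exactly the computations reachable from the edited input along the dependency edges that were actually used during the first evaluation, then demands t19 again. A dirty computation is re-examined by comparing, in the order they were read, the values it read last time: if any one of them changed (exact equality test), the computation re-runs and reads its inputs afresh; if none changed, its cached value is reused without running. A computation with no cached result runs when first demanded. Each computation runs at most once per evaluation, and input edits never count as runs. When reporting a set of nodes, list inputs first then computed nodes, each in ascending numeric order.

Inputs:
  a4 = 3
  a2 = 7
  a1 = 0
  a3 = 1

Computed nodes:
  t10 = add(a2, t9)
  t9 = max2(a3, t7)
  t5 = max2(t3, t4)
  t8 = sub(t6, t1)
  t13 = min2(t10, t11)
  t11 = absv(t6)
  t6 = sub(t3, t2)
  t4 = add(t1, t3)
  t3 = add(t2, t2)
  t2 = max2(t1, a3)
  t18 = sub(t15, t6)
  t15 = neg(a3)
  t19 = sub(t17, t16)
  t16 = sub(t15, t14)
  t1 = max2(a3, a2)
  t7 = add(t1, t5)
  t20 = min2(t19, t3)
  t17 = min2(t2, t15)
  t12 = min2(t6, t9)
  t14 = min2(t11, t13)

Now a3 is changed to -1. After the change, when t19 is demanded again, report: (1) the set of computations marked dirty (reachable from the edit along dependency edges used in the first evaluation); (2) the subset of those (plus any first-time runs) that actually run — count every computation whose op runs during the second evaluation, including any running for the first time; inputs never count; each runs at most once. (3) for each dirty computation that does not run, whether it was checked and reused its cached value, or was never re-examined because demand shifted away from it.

Dirty set: t1, t2, t3, t4, t5, t6, t7, t9, t10, t11, t13, t14, t15, t16, t17, t19.
Run set: t1, t2, t9, t15, t16, t17, t19 (7 run).
Re-examined without running (cache reused): t3, t4, t5, t6, t7, t10, t11, t13, t14.
The important point: at t3 every value read last time is unchanged, so the dirty flag clears without a run.

Initial pass — values computed on the first demand:
  t1 = max2(1, 7) = 7
  t2 = max2(7, 1) = 7
  t3 = add(7, 7) = 14
  t4 = add(7, 14) = 21
  t5 = max2(14, 21) = 21
  t6 = sub(14, 7) = 7
  t7 = add(7, 21) = 28
  t9 = max2(1, 28) = 28
  t10 = add(7, 28) = 35
  t11 = absv(7) = 7
  t13 = min2(35, 7) = 7
  t14 = min2(7, 7) = 7
  t15 = neg(1) = -1
  t16 = sub(-1, 7) = -8
  t17 = min2(7, -1) = -1
  t19 = sub(-1, -8) = 7

Second demand — change propagation:
  t1: re-runs because a3 1->-1; new result 7 (unchanged).
  t2: re-runs because a3 1->-1; new result 7 (unchanged).
  t3: re-examined; everything it read last time is the same (t2 unchanged, t2 unchanged) — cache 14 kept, no run.
  t4: re-examined; everything it read last time is the same (t1 unchanged, t3 unchanged) — cache 21 kept, no run.
  t5: re-examined; everything it read last time is the same (t3 unchanged, t4 unchanged) — cache 21 kept, no run.
  t6: re-examined; everything it read last time is the same (t3 unchanged, t2 unchanged) — cache 7 kept, no run.
  t7: re-examined; everything it read last time is the same (t1 unchanged, t5 unchanged) — cache 28 kept, no run.
  t9: re-runs because a3 1->-1; new result 28 (unchanged).
  t10: re-examined; everything it read last time is the same (a2 unchanged, t9 unchanged) — cache 35 kept, no run.
  t11: re-examined; everything it read last time is the same (t6 unchanged) — cache 7 kept, no run.
  t13: re-examined; everything it read last time is the same (t10 unchanged, t11 unchanged) — cache 7 kept, no run.
  t14: re-examined; everything it read last time is the same (t11 unchanged, t13 unchanged) — cache 7 kept, no run.
  t15: re-runs because a3 1->-1; new result 1.
  t16: re-runs because t15 -1->1; new result -6.
  t17: re-runs because t15 -1->1; new result 1.
  t19: re-runs because t17 -1->1; t16 -8->-6; new result 7 (unchanged).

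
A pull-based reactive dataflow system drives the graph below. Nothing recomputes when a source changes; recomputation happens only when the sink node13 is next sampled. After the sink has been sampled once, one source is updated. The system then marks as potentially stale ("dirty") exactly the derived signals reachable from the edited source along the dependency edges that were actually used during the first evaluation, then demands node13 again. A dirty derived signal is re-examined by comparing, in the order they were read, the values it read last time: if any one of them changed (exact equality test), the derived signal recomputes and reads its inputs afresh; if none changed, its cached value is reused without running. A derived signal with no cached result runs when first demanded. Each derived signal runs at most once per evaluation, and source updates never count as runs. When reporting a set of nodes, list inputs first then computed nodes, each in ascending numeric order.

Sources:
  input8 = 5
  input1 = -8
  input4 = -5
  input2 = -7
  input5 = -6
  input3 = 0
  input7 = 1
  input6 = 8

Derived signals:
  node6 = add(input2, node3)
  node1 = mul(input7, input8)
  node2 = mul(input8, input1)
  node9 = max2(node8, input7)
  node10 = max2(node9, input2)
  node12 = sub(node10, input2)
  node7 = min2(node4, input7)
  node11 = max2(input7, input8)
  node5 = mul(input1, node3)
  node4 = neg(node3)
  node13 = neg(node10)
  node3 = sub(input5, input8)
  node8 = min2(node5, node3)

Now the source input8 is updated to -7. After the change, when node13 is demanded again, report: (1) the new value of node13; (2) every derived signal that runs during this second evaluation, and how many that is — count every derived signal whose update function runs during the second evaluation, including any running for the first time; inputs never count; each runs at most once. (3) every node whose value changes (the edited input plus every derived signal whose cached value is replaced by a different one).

New value of node13: -1.
Derived signals that run: node3, node5, node8, node9 — 4 in total.
Values that change: input8, node3, node5, node8.
Key observation: the change is absorbed at node9 — it re-runs but produces the same value, and the output's value is unchanged.

First evaluation (everything demanded from the output):
  node3 = sub(-6, 5) = -11
  node5 = mul(-8, -11) = 88
  node8 = min2(88, -11) = -11
  node9 = max2(-11, 1) = 1
  node10 = max2(1, -7) = 1
  node13 = neg(1) = -1

Propagation after the edit:
  node3: runs — input8 5->-7; result 1.
  node5: runs — node3 -11->1; result -8.
  node8: runs — node5 88->-8; node3 -11->1; result -8.
  node9: runs — node8 -11->-8; result 1 (same value as before).
  node10: checked — values it read are unchanged (node9 unchanged, input2 unchanged); reused cached 1 without running.
  node13: checked — values it read are unchanged (node10 unchanged); reused cached -1 without running.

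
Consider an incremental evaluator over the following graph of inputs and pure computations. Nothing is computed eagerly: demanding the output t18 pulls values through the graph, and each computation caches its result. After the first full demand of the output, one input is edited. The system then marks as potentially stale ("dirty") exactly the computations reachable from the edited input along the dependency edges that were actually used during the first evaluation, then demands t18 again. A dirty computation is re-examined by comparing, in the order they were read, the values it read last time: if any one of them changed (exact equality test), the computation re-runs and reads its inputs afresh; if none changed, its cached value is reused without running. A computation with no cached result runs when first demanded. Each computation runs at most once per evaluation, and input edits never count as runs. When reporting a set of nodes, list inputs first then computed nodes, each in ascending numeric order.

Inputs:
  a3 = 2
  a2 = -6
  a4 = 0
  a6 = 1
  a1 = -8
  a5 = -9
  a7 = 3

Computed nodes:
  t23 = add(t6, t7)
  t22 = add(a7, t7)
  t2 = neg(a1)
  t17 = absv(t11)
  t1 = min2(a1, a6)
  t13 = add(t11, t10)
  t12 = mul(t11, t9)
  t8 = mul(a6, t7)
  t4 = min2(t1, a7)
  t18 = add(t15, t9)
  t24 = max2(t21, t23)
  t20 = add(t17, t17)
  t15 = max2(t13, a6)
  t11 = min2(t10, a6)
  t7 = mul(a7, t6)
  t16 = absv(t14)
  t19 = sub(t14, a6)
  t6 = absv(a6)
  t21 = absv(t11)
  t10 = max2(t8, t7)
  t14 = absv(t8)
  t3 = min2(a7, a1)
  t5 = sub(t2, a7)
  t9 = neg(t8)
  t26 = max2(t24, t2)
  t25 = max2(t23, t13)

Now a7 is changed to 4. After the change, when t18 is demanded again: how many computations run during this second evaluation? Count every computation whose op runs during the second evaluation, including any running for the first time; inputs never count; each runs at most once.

Initial pass — values computed on the first demand:
  t6 = absv(1) = 1
  t7 = mul(3, 1) = 3
  t8 = mul(1, 3) = 3
  t9 = neg(3) = -3
  t10 = max2(3, 3) = 3
  t11 = min2(3, 1) = 1
  t13 = add(1, 3) = 4
  t15 = max2(4, 1) = 4
  t18 = add(4, -3) = 1

Second demand — change propagation:
  t7: re-runs because a7 3->4; new result 4.
  t8: re-runs because t7 3->4; new result 4.
  t9: re-runs because t8 3->4; new result -4.
  t10: re-runs because t8 3->4; t7 3->4; new result 4.
  t11: re-runs because t10 3->4; new result 1 (unchanged).
  t13: re-runs because t10 3->4; new result 5.
  t15: re-runs because t13 4->5; new result 5.
  t18: re-runs because t15 4->5; t9 -3->-4; new result 1 (unchanged).

Run set: t7, t8, t9, t10, t11, t13, t15, t18 (8 run).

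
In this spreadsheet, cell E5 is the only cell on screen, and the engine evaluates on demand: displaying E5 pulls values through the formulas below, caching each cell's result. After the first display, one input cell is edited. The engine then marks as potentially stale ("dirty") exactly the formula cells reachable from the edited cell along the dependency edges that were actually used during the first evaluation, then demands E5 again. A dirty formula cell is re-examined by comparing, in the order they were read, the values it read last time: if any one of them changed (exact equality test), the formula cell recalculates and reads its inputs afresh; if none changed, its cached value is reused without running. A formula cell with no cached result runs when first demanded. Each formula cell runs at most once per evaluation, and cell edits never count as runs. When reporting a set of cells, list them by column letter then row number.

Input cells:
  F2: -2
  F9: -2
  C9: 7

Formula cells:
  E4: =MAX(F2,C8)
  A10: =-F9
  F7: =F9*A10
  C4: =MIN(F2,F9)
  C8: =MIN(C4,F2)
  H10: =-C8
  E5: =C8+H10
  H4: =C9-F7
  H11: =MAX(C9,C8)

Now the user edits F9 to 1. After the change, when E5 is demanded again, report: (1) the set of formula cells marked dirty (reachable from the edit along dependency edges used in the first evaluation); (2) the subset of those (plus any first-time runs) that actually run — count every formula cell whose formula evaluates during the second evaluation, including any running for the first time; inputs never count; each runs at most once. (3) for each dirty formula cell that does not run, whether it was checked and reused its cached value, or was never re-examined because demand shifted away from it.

Dirty set: C4, C8, E5, H10.
Run set: C4 (1 run).
Re-examined without running (cache reused): C8, E5, H10.
The important point: C4 recomputes to an identical value, and the output ends up unchanged.

Initial pass — values computed on the first demand:
  C4 = MIN(-2, -2) = -2
  C8 = MIN(-2, -2) = -2
  H10 = -(-2) = 2
  E5 = -2 + 2 = 0

Second demand — change propagation:
  C4: re-runs because F9 -2->1; new result -2 (unchanged).
  C8: re-examined; everything it read last time is the same (C4 unchanged, F2 unchanged) — cache -2 kept, no run.
  H10: re-examined; everything it read last time is the same (C8 unchanged) — cache 2 kept, no run.
  E5: re-examined; everything it read last time is the same (C8 unchanged, H10 unchanged) — cache 0 kept, no run.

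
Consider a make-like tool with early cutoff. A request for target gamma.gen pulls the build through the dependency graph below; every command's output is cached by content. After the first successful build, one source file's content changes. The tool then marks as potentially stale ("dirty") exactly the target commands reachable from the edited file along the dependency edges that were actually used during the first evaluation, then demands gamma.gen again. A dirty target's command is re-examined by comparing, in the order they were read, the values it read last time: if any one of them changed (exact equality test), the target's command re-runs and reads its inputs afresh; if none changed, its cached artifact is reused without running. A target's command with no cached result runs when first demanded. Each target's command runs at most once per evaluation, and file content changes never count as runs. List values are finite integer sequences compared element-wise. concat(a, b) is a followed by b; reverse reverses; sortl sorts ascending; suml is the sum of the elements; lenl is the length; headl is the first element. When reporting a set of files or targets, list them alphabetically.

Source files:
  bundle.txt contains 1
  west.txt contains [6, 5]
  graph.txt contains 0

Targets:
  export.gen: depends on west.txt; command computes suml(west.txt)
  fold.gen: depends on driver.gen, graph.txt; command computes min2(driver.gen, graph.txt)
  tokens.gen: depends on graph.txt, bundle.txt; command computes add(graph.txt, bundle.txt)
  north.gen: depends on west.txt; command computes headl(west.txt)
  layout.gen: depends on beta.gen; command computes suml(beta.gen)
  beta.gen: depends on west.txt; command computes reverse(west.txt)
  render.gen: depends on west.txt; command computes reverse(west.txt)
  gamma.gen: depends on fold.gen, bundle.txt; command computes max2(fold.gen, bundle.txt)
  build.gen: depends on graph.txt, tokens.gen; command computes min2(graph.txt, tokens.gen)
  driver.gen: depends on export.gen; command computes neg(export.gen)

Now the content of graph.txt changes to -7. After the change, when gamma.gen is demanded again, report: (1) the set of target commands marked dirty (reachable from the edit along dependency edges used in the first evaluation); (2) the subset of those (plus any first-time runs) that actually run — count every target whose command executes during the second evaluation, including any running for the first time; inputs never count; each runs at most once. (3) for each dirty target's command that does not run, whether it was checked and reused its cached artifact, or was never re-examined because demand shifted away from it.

First demand of the output computes:
  export.gen = suml([6, 5]) = 11
  driver.gen = neg(11) = -11
  fold.gen = min2(-11, 0) = -11
  gamma.gen = max2(-11, 1) = 1

After the edit, cleaning proceeds:
  fold.gen: a read changed (graph.txt 0->-7) — executes, giving -11 — identical to its old value.
  gamma.gen: dirty, but its reads are unchanged (fold.gen unchanged, bundle.txt unchanged); cached 1 stands.

Note the absorption at fold.gen: it re-runs yet its value is the same, leaving the output's value untouched.

The edit dirties: fold.gen, gamma.gen.
1 target commands run: fold.gen.
Cache hits after checking: gamma.gen.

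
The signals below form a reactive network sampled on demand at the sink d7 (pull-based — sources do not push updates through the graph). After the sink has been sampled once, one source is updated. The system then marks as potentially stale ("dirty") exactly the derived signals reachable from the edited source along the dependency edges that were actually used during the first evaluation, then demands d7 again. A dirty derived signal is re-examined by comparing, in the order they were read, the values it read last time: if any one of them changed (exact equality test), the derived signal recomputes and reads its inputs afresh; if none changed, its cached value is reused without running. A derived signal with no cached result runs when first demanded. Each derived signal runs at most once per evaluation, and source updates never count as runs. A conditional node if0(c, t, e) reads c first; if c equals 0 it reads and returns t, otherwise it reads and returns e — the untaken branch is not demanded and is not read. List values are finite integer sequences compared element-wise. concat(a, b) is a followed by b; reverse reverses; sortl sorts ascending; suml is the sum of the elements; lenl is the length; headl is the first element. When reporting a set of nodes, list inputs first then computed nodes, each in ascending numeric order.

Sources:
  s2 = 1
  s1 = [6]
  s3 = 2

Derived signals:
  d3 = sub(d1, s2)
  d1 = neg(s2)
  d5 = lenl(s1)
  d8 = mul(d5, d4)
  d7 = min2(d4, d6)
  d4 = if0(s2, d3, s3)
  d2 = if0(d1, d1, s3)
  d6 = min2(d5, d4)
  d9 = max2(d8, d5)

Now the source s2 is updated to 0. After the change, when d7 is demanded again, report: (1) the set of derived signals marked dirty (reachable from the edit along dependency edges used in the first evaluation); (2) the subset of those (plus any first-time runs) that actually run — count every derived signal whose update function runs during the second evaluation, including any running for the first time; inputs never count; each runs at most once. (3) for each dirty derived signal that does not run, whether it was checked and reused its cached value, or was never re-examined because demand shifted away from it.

Dirty set: d4, d6, d7.
Run set: d1, d3, d4, d6, d7 (5 run).
All dirty derived signals ended up running.
The important point: the flipped condition pulls in fresh nodes; d1, d3 run for the first time.

Initial pass — values computed on the first demand:
  d4 = if0(s2=1 -> else branch s3) = 2
  d5 = lenl([6]) = 1
  d6 = min2(1, 2) = 1
  d7 = min2(2, 1) = 1

Second demand — change propagation:
  d1: newly demanded (no cache) — executes and yields 0.
  d3: newly demanded (no cache) — executes and yields 0.
  d4: re-runs because s2 1->0; new result 0.
  d6: re-runs because d4 2->0; new result 0.
  d7: re-runs because d4 2->0; d6 1->0; new result 0.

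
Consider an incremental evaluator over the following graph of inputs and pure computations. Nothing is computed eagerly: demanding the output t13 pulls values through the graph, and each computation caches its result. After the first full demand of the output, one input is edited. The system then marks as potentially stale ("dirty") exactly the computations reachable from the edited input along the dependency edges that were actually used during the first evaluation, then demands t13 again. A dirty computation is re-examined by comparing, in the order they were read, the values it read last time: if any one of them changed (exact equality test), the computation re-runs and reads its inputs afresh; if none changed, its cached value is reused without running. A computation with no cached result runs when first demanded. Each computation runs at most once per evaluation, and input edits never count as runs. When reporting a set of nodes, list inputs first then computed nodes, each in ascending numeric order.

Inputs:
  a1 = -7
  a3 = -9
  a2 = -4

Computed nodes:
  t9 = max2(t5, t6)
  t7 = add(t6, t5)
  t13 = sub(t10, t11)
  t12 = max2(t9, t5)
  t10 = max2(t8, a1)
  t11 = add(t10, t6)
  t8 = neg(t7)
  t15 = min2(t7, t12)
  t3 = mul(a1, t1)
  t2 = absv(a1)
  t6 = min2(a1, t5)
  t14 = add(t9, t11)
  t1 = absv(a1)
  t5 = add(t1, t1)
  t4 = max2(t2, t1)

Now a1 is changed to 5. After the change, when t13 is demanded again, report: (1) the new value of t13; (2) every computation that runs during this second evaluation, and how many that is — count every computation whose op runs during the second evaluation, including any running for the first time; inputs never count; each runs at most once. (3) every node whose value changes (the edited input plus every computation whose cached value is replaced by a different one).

t13 now evaluates to -5.
Run set: t1, t5, t6, t7, t8, t10, t11, t13 (8 run).
Changed values: a1, t1, t5, t6, t7, t8, t10, t11, t13.

Initial pass — values computed on the first demand:
  t1 = absv(-7) = 7
  t5 = add(7, 7) = 14
  t6 = min2(-7, 14) = -7
  t7 = add(-7, 14) = 7
  t8 = neg(7) = -7
  t10 = max2(-7, -7) = -7
  t11 = add(-7, -7) = -14
  t13 = sub(-7, -14) = 7

Second demand — change propagation:
  t1: re-runs because a1 -7->5; new result 5.
  t5: re-runs because t1 7->5; t1 7->5; new result 10.
  t6: re-runs because a1 -7->5; t5 14->10; new result 5.
  t7: re-runs because t6 -7->5; t5 14->10; new result 15.
  t8: re-runs because t7 7->15; new result -15.
  t10: re-runs because t8 -7->-15; a1 -7->5; new result 5.
  t11: re-runs because t10 -7->5; t6 -7->5; new result 10.
  t13: re-runs because t10 -7->5; t11 -14->10; new result -5.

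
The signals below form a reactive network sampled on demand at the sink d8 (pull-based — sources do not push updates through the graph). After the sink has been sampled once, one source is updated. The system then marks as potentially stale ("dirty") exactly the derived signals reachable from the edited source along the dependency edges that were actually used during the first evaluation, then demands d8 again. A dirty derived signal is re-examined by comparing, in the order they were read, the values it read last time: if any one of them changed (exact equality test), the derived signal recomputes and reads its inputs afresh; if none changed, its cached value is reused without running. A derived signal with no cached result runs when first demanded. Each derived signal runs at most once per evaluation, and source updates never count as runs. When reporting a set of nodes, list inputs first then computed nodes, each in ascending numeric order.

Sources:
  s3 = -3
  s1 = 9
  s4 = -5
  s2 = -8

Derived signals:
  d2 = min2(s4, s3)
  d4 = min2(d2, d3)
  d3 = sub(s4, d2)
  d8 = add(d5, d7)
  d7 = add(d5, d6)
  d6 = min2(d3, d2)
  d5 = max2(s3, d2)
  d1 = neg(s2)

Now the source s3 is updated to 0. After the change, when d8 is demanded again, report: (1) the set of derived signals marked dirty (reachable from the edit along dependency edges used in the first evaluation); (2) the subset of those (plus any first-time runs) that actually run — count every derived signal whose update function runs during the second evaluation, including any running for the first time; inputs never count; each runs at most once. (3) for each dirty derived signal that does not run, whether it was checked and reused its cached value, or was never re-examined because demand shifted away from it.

Initial pass — values computed on the first demand:
  d2 = min2(-5, -3) = -5
  d3 = sub(-5, -5) = 0
  d5 = max2(-3, -5) = -3
  d6 = min2(0, -5) = -5
  d7 = add(-3, -5) = -8
  d8 = add(-3, -8) = -11

Second demand — change propagation:
  d2: re-runs because s3 -3->0; new result -5 (unchanged).
  d3: re-examined; everything it read last time is the same (s4 unchanged, d2 unchanged) — cache 0 kept, no run.
  d5: re-runs because s3 -3->0; new result 0.
  d6: re-examined; everything it read last time is the same (d3 unchanged, d2 unchanged) — cache -5 kept, no run.
  d7: re-runs because d5 -3->0; new result -5.
  d8: re-runs because d5 -3->0; d7 -8->-5; new result -5.

The important point: at d3 every value read last time is unchanged, so the dirty flag clears without a run.

Dirty set: d2, d3, d5, d6, d7, d8.
Run set: d2, d5, d7, d8 (4 run).
Re-examined without running (cache reused): d3, d6.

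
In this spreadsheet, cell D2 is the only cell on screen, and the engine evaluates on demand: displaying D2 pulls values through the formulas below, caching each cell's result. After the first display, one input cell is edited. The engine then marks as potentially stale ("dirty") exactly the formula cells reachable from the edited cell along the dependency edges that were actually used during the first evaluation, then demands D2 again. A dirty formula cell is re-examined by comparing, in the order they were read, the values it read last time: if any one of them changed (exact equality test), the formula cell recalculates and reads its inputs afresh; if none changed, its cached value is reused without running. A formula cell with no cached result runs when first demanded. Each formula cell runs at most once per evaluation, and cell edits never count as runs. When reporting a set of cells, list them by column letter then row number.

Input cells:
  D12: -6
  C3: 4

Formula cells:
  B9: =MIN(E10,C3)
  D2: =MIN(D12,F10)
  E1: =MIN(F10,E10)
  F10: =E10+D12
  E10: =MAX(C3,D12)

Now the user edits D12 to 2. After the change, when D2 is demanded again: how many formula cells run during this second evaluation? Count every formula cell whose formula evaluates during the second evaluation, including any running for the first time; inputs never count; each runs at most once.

Run set: D2, E10, F10 (3 run).

Initial pass — values computed on the first demand:
  E10 = MAX(4, -6) = 4
  F10 = 4 + -6 = -2
  D2 = MIN(-6, -2) = -6

Second demand — change propagation:
  E10: re-runs because D12 -6->2; new result 4 (unchanged).
  F10: re-runs because D12 -6->2; new result 6.
  D2: re-runs because D12 -6->2; F10 -2->6; new result 2.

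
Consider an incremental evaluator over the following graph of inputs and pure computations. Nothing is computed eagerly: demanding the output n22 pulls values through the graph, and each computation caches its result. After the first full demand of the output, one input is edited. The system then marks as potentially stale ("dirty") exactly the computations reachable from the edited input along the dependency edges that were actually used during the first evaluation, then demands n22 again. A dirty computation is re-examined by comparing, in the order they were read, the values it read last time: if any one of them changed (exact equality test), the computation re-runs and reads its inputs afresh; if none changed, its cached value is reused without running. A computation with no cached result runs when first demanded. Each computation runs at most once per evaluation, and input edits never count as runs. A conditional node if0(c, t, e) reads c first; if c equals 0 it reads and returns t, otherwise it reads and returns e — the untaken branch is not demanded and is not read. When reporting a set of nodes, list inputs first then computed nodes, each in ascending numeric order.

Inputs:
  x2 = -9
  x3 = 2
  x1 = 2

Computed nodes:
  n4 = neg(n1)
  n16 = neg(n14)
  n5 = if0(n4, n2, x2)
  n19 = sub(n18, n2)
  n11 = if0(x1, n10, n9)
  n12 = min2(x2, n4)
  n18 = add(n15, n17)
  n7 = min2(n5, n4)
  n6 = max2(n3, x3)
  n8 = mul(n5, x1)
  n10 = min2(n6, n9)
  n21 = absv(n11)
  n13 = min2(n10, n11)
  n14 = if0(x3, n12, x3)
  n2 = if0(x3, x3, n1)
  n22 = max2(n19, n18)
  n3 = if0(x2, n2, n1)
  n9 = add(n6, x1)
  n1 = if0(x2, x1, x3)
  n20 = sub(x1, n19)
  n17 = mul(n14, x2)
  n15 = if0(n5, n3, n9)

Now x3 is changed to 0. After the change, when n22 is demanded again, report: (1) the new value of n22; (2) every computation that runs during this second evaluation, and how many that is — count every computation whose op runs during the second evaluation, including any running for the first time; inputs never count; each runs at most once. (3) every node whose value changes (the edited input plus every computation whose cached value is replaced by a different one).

n22 now evaluates to 81.
Run set: n1, n2, n3, n4, n5, n12, n14, n15, n17, n18, n19, n22 (12 run).
Changed values: x3, n1, n2, n3, n4, n5, n14, n15, n17, n18, n19, n22.
The important point: the flipped condition redirects demand; n6, n9 are left stale, never re-checked.

Initial pass — values computed on the first demand:
  n1 = if0(x2=-9 -> else branch x3) = 2
  n2 = if0(x3=2 -> else branch n1) = 2
  n3 = if0(x2=-9 -> else branch n1) = 2
  n4 = neg(2) = -2
  n5 = if0(n4=-2 -> else branch x2) = -9
  n6 = max2(2, 2) = 2
  n9 = add(2, 2) = 4
  n14 = if0(x3=2 -> else branch x3) = 2
  n15 = if0(n5=-9 -> else branch n9) = 4
  n17 = mul(2, -9) = -18
  n18 = add(4, -18) = -14
  n19 = sub(-14, 2) = -16
  n22 = max2(-16, -14) = -14

Second demand — change propagation:
  n1: re-runs because x3 2->0; new result 0.
  n2: re-runs because x3 2->0; n1 2->0; new result 0.
  n3: re-runs because n1 2->0; new result 0.
  n4: re-runs because n1 2->0; new result 0.
  n5: re-runs because n4 -2->0; new result 0.
  n6: dirty yet unreached — the second evaluation never asks for it.
  n9: dirty yet unreached — the second evaluation never asks for it.
  n12: newly demanded (no cache) — executes and yields -9.
  n14: re-runs because x3 2->0; x3 2->0; new result -9.
  n15: re-runs because n5 -9->0; new result 0.
  n17: re-runs because n14 2->-9; new result 81.
  n18: re-runs because n15 4->0; n17 -18->81; new result 81.
  n19: re-runs because n18 -14->81; n2 2->0; new result 81.
  n22: re-runs because n19 -16->81; n18 -14->81; new result 81.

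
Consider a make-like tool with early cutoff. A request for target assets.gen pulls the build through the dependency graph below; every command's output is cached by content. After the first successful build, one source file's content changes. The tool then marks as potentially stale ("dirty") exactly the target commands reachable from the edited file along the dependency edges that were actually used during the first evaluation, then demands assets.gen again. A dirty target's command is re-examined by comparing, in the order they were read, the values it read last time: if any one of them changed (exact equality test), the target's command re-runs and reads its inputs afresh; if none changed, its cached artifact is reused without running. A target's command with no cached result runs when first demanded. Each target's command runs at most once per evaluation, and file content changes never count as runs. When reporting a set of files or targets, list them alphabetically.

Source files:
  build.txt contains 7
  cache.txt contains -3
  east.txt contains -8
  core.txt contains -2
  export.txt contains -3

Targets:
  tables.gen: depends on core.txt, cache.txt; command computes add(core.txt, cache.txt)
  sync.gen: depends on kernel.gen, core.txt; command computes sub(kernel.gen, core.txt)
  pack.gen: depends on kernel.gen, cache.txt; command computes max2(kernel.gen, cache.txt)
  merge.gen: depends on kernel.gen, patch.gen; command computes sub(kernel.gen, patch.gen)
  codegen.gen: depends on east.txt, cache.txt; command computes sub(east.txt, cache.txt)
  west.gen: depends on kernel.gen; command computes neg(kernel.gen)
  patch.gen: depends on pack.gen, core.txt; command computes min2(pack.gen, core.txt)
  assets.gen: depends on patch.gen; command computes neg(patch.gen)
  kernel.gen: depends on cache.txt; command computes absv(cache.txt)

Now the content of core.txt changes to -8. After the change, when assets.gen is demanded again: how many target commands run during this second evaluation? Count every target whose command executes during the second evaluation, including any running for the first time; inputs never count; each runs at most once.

2 target commands run: assets.gen, patch.gen.

First demand of the output computes:
  kernel.gen = absv(-3) = 3
  pack.gen = max2(3, -3) = 3
  patch.gen = min2(3, -2) = -2
  assets.gen = neg(-2) = 2

After the edit, cleaning proceeds:
  patch.gen: a read changed (core.txt -2->-8) — executes, giving -8.
  assets.gen: a read changed (patch.gen -2->-8) — executes, giving 8.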